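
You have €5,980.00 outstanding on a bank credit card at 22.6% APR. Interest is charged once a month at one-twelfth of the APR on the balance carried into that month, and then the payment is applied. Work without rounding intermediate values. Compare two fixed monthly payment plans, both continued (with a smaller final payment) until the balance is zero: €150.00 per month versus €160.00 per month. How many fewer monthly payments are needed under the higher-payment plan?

9 fewer payments

Monthly rate r = 22.6%/12 = 1.88333% = 0.0188333.
At €150.00/mo: n = ⌈−ln(1 − rB₀/P)/ln(1+r)⌉ = 75 payments (last €71.76); total interest = total paid − €5,980.00 = €5,191.76.
At €160.00/mo: 66 payments (last €36.81); total interest €4,456.81.
Payments saved = 75 − 66 = 9.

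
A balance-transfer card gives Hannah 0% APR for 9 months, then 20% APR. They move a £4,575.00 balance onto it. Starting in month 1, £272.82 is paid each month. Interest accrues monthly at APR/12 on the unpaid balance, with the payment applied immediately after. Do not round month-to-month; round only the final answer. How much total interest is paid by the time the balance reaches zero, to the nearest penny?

£169.76

Promo months 1–9 at r₀ = 0%/12 = 0; months 10+ at r₁ = 20%/12 = 0.0166667.
After month 9 (no interest yet): B = £4,575.00 − 9·£272.82 = £2,119.62.
Then at r₁ with £272.82/mo: n₂ = −ln(1 − r₁·B/P)/ln(1+r₁) ≈ 8.39 → 9 more payments.
Total paid = 17·£272.82 + £106.82 = £4,744.76; interest = £4,744.76 − £4,575.00 = £169.76.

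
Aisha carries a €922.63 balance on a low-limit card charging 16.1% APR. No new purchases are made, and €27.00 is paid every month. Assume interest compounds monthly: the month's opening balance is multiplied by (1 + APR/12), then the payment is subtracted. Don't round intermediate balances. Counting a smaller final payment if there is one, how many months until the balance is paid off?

Monthly rate r = 16.1%/12 = 1.34167% = 0.0134167.
Recurrence: B ← B·(1+r) − €27.00.
Month 1: interest €12.38; balance after payment €908.01.
Month 2: interest €12.18; balance after payment €893.19.
Closed form: n = −ln(1 − rB₀/P)/ln(1+r) = −ln(0.54153)/ln(1.01342) ≈ 46.022, so the balance reaches zero during payment 47.

47 payments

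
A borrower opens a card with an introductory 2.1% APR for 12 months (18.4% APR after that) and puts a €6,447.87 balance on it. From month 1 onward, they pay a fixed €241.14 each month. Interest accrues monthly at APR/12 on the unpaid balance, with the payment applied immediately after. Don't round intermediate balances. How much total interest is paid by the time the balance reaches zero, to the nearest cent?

€648.09

Promo months 1–12 at r₀ = 2.1%/12 = 0.00175; months 13+ at r₁ = 18.4%/12 = 0.0153333.
After month 12: iterate B ← B·(1+r₀) − €241.14 for 12 months → €3,662.89.
Then at r₁ with €241.14/mo: n₂ = −ln(1 − r₁·B/P)/ln(1+r₁) ≈ 17.42 → 18 more payments.
Total paid = 29·€241.14 + €102.90 = €7,095.96; interest = €7,095.96 − €6,447.87 = €648.09.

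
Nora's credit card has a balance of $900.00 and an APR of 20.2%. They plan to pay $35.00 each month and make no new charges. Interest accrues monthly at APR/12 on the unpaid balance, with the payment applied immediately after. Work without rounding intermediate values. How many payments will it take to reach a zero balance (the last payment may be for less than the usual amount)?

Monthly rate r = 20.2%/12 = 1.68333% = 0.0168333.
Recurrence: B ← B·(1+r) − $35.00.
Month 1: interest $15.15; balance after payment $880.15.
Month 2: interest $14.82; balance after payment $859.97.
Closed form: n = −ln(1 − rB₀/P)/ln(1+r) = −ln(0.56714)/ln(1.01683) ≈ 33.975, so the balance reaches zero during payment 34.

34 payments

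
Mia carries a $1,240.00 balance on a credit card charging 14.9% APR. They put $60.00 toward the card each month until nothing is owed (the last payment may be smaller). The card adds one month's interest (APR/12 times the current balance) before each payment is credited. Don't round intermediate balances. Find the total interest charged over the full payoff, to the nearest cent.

Monthly rate r = 14.9%/12 = 1.24167% = 0.0124167.
Payoff takes n = ⌈−ln(1 − rB₀/P)/ln(1+r)⌉ = ⌈24.030⌉ = 25 payments; the last is $1.81.
Total paid = 24·$60.00 + $1.81 = $1,441.81.
Total interest = total paid − principal = $1,441.81 − $1,240.00 = $201.81.

$201.81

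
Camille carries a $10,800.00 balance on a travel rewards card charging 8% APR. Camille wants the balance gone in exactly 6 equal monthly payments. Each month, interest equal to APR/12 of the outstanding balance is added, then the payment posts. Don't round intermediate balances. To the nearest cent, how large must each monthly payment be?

Monthly rate r = 8%/12 = 0.666667% = 0.00666667.
Level-payment amortization: P = B₀·r / (1 − (1+r)^(−n)) = 10800.00·0.00666667 / (1 − 1.00667^(−6)).
Denominator 1 − (1+r)^(−6) = 0.0390830136.
P = 72 / 0.0390830136 ≈ 1842.23.

$1,842.23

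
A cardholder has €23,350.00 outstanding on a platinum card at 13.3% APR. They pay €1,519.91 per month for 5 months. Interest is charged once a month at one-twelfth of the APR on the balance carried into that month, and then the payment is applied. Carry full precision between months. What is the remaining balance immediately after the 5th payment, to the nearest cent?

Monthly rate r = 13.3%/12 = 1.10833% = 0.0110833.
Each month: B ← B·(1+r) − €1,519.91.
Month 1: interest €258.80; balance after payment €22,088.89.
Month 2: interest €244.82; balance after payment €20,813.79.
Month 3: interest €230.69; balance after payment €19,524.57.
Month 4: interest €216.40; balance after payment €18,221.06.
Month 5: interest €201.95; balance after payment €16,903.10.

€16,903.10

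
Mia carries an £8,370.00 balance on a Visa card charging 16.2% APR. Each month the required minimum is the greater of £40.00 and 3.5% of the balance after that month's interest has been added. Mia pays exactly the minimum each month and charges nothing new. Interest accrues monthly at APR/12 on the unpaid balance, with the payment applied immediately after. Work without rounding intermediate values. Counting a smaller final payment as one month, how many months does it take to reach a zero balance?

126 months

Monthly rate r = 16.2%/12 = 1.35% = 0.0135.
While 3.5% of the post-interest balance exceeds £40.00, each month B ← (B·(1+r))·(1 − 0.035), i.e. B shrinks by the factor (1+r)·0.965 = 0.97803.
This holds for months 1–91. Entering month 92 the balance is £1,108.34; 3.5% of the post-interest balance is now below £40.00, so the flat £40.00 minimum applies from here.
From month 92 a fixed £40.00 at rate r clears £1,108.34 in 35 more payments. Total: 91 + 35 = 126 months.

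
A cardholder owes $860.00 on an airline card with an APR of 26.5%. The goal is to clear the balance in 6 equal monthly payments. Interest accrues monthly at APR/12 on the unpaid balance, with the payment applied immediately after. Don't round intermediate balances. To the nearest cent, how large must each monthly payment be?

$154.61

Monthly rate r = 26.5%/12 = 2.20833% = 0.0220833.
Level-payment amortization: P = B₀·r / (1 − (1+r)^(−n)) = 860.00·0.0220833 / (1 − 1.02208^(−6)).
Denominator 1 − (1+r)^(−6) = 0.12283325.
P = 18.9917 / 0.12283325 ≈ 154.61.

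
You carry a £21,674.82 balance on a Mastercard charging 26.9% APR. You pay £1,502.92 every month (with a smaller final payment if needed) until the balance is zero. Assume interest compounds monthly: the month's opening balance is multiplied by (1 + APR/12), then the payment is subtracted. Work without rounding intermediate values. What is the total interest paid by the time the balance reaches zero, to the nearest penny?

£4,803.18

Monthly rate r = 26.9%/12 = 2.24167% = 0.0224167.
Payoff takes n = ⌈−ln(1 − rB₀/P)/ln(1+r)⌉ = ⌈17.615⌉ = 18 payments; the last is £928.36.
Total paid = 17·£1,502.92 + £928.36 = £26,478.00.
Total interest = total paid − principal = £26,478.00 − £21,674.82 = £4,803.18.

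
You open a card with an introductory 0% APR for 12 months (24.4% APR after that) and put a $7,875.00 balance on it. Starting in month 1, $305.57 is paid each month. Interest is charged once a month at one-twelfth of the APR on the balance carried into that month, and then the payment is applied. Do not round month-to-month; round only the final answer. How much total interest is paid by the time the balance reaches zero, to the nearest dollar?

$780

Promo months 1–12 at r₀ = 0%/12 = 0; months 13+ at r₁ = 24.4%/12 = 0.0203333.
After month 12 (no interest yet): B = $7,875.00 − 12·$305.57 = $4,208.16.
Then at r₁ with $305.57/mo: n₂ = −ln(1 − r₁·B/P)/ln(1+r₁) ≈ 16.32 → 17 more payments.
Total paid = 28·$305.57 + $98.78 = $8,654.74; interest = $8,654.74 − $7,875.00 = $779.74.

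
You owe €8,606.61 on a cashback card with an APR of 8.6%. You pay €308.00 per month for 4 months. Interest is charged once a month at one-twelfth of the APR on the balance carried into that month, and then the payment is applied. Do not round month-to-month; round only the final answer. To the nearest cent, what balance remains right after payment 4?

Monthly rate r = 8.6%/12 = 0.716667% = 0.00716667.
Each month: B ← B·(1+r) − €308.00.
Month 1: interest €61.68; balance after payment €8,360.29.
Month 2: interest €59.92; balance after payment €8,112.21.
Month 3: interest €58.14; balance after payment €7,862.34.
Month 4: interest €56.35; balance after payment €7,610.69.

€7,610.69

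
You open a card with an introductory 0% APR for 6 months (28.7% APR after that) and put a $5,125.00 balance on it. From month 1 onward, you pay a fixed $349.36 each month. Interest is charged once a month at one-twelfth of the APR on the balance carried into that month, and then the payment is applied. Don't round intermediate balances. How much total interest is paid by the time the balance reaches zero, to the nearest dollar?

Promo months 1–6 at r₀ = 0%/12 = 0; months 7+ at r₁ = 28.7%/12 = 0.0239167.
After month 6 (no interest yet): B = $5,125.00 − 6·$349.36 = $3,028.84.
Then at r₁ with $349.36/mo: n₂ = −ln(1 − r₁·B/P)/ln(1+r₁) ≈ 9.83 → 10 more payments.
Total paid = 15·$349.36 + $291.14 = $5,531.54; interest = $5,531.54 − $5,125.00 = $406.54.

$407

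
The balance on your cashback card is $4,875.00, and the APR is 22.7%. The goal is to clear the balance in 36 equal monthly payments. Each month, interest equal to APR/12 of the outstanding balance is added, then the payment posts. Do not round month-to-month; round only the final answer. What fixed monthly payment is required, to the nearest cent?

Monthly rate r = 22.7%/12 = 1.89167% = 0.0189167.
Level-payment amortization: P = B₀·r / (1 − (1+r)^(−n)) = 4875.00·0.0189167 / (1 − 1.01892^(−36)).
Denominator 1 − (1+r)^(−36) = 0.490659725.
P = 92.2187 / 0.490659725 ≈ 187.95.

$187.95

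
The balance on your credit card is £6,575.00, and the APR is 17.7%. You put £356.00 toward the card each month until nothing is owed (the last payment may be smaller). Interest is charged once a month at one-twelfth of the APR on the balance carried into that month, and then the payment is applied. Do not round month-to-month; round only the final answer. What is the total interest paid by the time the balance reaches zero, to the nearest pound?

£1,158

Monthly rate r = 17.7%/12 = 1.475% = 0.01475.
Payoff takes n = ⌈−ln(1 − rB₀/P)/ln(1+r)⌉ = ⌈21.720⌉ = 22 payments; the last is £256.85.
Total paid = 21·£356.00 + £256.85 = £7,732.85.
Total interest = total paid − principal = £7,732.85 − £6,575.00 = £1,157.85.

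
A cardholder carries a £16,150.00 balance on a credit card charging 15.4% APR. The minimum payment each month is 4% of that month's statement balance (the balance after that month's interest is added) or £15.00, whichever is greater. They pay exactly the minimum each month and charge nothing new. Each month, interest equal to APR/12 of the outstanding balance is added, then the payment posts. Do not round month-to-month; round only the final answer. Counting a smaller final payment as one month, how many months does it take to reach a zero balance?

165 months

Monthly rate r = 15.4%/12 = 1.28333% = 0.0128333.
While 4% of the post-interest balance exceeds £15.00, each month B ← (B·(1+r))·(1 − 0.04), i.e. B shrinks by the factor (1+r)·0.96 = 0.97232.
This holds for months 1–135. Entering month 136 the balance is £365.10; 4% of the post-interest balance is now below £15.00, so the flat £15.00 minimum applies from here.
From month 136 a fixed £15.00 at rate r clears £365.10 in 30 more payments. Total: 135 + 30 = 165 months.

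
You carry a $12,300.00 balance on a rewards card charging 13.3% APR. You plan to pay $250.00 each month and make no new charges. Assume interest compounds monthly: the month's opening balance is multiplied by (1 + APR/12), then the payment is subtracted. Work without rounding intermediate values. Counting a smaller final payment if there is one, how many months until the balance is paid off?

72 months

Monthly rate r = 13.3%/12 = 1.10833% = 0.0110833.
Recurrence: B ← B·(1+r) − $250.00.
Month 1: interest $136.33; balance after payment $12,186.33.
Month 2: interest $135.07; balance after payment $12,071.39.
Closed form: n = −ln(1 − rB₀/P)/ln(1+r) = −ln(0.4547)/ln(1.01108) ≈ 71.502, so the balance reaches zero during payment 72.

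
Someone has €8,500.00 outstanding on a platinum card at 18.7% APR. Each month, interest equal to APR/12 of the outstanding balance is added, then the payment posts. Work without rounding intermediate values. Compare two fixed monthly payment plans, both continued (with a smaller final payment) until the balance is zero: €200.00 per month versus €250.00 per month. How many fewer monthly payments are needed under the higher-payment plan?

Monthly rate r = 18.7%/12 = 1.55833% = 0.0155833.
At €200.00/mo: n = ⌈−ln(1 − rB₀/P)/ln(1+r)⌉ = 71 payments (last €41.01); total interest = total paid − €8,500.00 = €5,541.01.
At €250.00/mo: 49 payments (last €201.37); total interest €3,701.37.
Payments saved = 71 − 49 = 22.

22 fewer payments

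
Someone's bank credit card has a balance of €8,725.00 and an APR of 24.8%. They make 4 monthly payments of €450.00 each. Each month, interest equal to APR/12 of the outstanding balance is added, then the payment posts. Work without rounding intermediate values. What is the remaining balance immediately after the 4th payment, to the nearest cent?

€7,612.36

Monthly rate r = 24.8%/12 = 2.06667% = 0.0206667.
Each month: B ← B·(1+r) − €450.00.
Month 1: interest €180.32; balance after payment €8,455.32.
Month 2: interest €174.74; balance after payment €8,180.06.
Month 3: interest €169.05; balance after payment €7,899.11.
Month 4: interest €163.25; balance after payment €7,612.36.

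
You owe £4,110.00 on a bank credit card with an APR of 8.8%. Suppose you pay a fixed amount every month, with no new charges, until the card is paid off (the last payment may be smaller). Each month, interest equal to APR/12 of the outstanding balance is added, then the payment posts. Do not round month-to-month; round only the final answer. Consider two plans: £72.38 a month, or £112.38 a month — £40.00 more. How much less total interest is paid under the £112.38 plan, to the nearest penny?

£532.53

Monthly rate r = 8.8%/12 = 0.733333% = 0.00733333.
At £72.38/mo: n = ⌈−ln(1 − rB₀/P)/ln(1+r)⌉ = 74 payments (last £51.39); total interest = total paid − £4,110.00 = £1,225.13.
At £112.38/mo: 43 payments (last £82.64); total interest £692.60.
Interest saved = £1,225.13 − £692.60 = £532.53.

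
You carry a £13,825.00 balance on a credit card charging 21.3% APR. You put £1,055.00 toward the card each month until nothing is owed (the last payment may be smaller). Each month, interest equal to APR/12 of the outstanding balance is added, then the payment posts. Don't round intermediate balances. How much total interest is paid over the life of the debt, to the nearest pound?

£2,050

Monthly rate r = 21.3%/12 = 1.775% = 0.01775.
Payoff takes n = ⌈−ln(1 − rB₀/P)/ln(1+r)⌉ = ⌈15.047⌉ = 16 payments; the last is £50.39.
Total paid = 15·£1,055.00 + £50.39 = £15,875.39.
Total interest = total paid − principal = £15,875.39 − £13,825.00 = £2,050.39.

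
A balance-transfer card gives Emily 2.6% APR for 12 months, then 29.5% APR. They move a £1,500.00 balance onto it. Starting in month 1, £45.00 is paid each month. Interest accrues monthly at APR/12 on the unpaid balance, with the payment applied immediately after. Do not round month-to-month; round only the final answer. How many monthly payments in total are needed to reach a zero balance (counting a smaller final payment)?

45 months

Promo months 1–12 at r₀ = 2.6%/12 = 0.00216667; months 13+ at r₁ = 29.5%/12 = 0.0245833.
After month 12: iterate B ← B·(1+r₀) − £45.00 for 12 months → £992.99.
Then at r₁ with £45.00/mo: n₂ = −ln(1 − r₁·B/P)/ln(1+r₁) ≈ 32.20 → 33 more payments.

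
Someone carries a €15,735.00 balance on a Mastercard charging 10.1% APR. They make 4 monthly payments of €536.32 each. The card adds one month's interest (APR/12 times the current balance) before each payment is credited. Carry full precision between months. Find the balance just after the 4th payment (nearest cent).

€14,098.95

Monthly rate r = 10.1%/12 = 0.841667% = 0.00841667.
Each month: B ← B·(1+r) − €536.32.
Month 1: interest €132.44; balance after payment €15,331.12.
Month 2: interest €129.04; balance after payment €14,923.83.
Month 3: interest €125.61; balance after payment €14,513.12.
Month 4: interest €122.15; balance after payment €14,098.95.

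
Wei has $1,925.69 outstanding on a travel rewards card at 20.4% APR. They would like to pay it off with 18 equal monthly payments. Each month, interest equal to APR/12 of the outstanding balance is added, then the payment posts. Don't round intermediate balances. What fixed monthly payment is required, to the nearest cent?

$125.08

Monthly rate r = 20.4%/12 = 1.7% = 0.017.
Level-payment amortization: P = B₀·r / (1 − (1+r)^(−n)) = 1925.69·0.017 / (1 − 1.017^(−18)).
Denominator 1 − (1+r)^(−18) = 0.261717036.
P = 32.7367 / 0.261717036 ≈ 125.08.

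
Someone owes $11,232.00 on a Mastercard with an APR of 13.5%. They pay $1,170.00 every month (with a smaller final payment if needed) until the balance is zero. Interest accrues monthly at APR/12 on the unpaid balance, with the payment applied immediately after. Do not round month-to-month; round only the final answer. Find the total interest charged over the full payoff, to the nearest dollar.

$722

Monthly rate r = 13.5%/12 = 1.125% = 0.01125.
Payoff takes n = ⌈−ln(1 − rB₀/P)/ln(1+r)⌉ = ⌈10.216⌉ = 11 payments; the last is $253.92.
Total paid = 10·$1,170.00 + $253.92 = $11,953.92.
Total interest = total paid − principal = $11,953.92 − $11,232.00 = $721.92.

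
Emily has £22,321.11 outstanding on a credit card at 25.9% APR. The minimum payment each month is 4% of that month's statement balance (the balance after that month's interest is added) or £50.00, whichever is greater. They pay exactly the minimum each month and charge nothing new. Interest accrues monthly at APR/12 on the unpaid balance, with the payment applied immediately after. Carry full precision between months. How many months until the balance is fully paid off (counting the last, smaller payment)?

185 months

Monthly rate r = 25.9%/12 = 2.15833% = 0.0215833.
While 4% of the post-interest balance exceeds £50.00, each month B ← (B·(1+r))·(1 − 0.04), i.e. B shrinks by the factor (1+r)·0.96 = 0.98072.
This holds for months 1–150. Entering month 151 the balance is £1,203.57; 4% of the post-interest balance is now below £50.00, so the flat £50.00 minimum applies from here.
From month 151 a fixed £50.00 at rate r clears £1,203.57 in 35 more payments. Total: 150 + 35 = 185 months.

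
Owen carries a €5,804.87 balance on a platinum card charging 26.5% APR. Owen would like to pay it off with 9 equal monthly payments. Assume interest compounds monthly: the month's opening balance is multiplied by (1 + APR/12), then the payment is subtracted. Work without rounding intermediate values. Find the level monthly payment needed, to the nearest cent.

€718.28

Monthly rate r = 26.5%/12 = 2.20833% = 0.0220833.
Level-payment amortization: P = B₀·r / (1 − (1+r)^(−n)) = 5804.87·0.0220833 / (1 − 1.02208^(−9)).
Denominator 1 − (1+r)^(−9) = 0.178470351.
P = 128.191 / 0.178470351 ≈ 718.28.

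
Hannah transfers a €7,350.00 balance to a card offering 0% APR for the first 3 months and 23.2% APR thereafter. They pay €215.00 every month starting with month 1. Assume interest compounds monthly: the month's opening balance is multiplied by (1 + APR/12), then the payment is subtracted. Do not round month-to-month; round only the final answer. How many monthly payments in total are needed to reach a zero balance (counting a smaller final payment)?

52 months

Promo months 1–3 at r₀ = 0%/12 = 0; months 4+ at r₁ = 23.2%/12 = 0.0193333.
After month 3 (no interest yet): B = €7,350.00 − 3·€215.00 = €6,705.00.
Then at r₁ with €215.00/mo: n₂ = −ln(1 − r₁·B/P)/ln(1+r₁) ≈ 48.24 → 49 more payments.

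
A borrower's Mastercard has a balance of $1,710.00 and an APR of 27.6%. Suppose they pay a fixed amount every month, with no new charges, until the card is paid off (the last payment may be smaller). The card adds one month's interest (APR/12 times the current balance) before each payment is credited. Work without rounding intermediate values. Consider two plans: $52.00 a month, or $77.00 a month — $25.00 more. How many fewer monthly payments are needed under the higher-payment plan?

31 fewer payments

Monthly rate r = 27.6%/12 = 2.3% = 0.023.
At $52.00/mo: n = ⌈−ln(1 − rB₀/P)/ln(1+r)⌉ = 63 payments (last $4.99); total interest = total paid − $1,710.00 = $1,518.99.
At $77.00/mo: 32 payments (last $34.14); total interest $711.14.
Payments saved = 63 − 32 = 31.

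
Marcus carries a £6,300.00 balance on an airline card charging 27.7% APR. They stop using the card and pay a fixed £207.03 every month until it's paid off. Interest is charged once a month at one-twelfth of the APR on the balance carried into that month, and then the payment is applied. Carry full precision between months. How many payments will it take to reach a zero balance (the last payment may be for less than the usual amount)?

54 months

Monthly rate r = 27.7%/12 = 2.30833% = 0.0230833.
Recurrence: B ← B·(1+r) − £207.03.
Month 1: interest £145.43; balance after payment £6,238.40.
Month 2: interest £144.00; balance after payment £6,175.37.
Closed form: n = −ln(1 − rB₀/P)/ln(1+r) = −ln(0.29757)/ln(1.02308) ≈ 53.114, so the balance reaches zero during payment 54.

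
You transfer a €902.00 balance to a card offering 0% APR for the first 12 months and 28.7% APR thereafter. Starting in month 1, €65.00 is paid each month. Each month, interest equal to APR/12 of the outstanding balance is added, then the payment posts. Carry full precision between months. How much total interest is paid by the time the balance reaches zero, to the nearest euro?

Promo months 1–12 at r₀ = 0%/12 = 0; months 13+ at r₁ = 28.7%/12 = 0.0239167.
After month 12 (no interest yet): B = €902.00 − 12·€65.00 = €122.00.
Then at r₁ with €65.00/mo: n₂ = −ln(1 − r₁·B/P)/ln(1+r₁) ≈ 1.94 → 2 more payments.
Total paid = 13·€65.00 + €61.35 = €906.35; interest = €906.35 − €902.00 = €4.35.

€4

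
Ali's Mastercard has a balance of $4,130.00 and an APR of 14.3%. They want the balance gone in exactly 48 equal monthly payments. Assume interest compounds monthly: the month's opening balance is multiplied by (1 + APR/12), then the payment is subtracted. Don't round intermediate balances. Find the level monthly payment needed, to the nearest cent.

$113.48

Monthly rate r = 14.3%/12 = 1.19167% = 0.0119167.
Level-payment amortization: P = B₀·r / (1 − (1+r)^(−n)) = 4130.00·0.0119167 / (1 − 1.01192^(−48)).
Denominator 1 − (1+r)^(−48) = 0.433692844.
P = 49.2158 / 0.433692844 ≈ 113.48.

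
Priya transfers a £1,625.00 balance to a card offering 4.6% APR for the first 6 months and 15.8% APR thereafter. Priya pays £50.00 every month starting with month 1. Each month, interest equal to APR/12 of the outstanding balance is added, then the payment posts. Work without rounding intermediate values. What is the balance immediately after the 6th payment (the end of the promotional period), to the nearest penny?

Promo months 1–6 at r₀ = 4.6%/12 = 0.00383333; months 7+ at r₁ = 15.8%/12 = 0.0131667.
After month 6: iterate B ← B·(1+r₀) − £50.00 for 6 months → £1,359.85.

£1,359.85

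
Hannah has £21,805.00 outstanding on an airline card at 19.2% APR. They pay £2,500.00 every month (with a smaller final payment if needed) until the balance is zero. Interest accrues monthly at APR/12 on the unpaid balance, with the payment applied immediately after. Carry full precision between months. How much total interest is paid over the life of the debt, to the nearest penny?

£1,872.02

Monthly rate r = 19.2%/12 = 1.6% = 0.016.
Payoff takes n = ⌈−ln(1 − rB₀/P)/ln(1+r)⌉ = ⌈9.469⌉ = 10 payments; the last is £1,177.02.
Total paid = 9·£2,500.00 + £1,177.02 = £23,677.02.
Total interest = total paid − principal = £23,677.02 − £21,805.00 = £1,872.02.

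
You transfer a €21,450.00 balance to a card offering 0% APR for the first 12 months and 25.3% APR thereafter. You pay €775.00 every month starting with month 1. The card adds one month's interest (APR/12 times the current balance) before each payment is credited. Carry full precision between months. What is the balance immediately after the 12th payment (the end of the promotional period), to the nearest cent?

Promo months 1–12 at r₀ = 0%/12 = 0; months 13+ at r₁ = 25.3%/12 = 0.0210833.
After month 12 (no interest yet): B = €21,450.00 − 12·€775.00 = €12,150.00.

€12,150.00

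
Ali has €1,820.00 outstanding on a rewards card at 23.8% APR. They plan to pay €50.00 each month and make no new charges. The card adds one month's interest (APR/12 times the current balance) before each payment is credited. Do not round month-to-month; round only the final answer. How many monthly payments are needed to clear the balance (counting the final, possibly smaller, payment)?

66 payments

Monthly rate r = 23.8%/12 = 1.98333% = 0.0198333.
Recurrence: B ← B·(1+r) − €50.00.
Month 1: interest €36.10; balance after payment €1,806.10.
Month 2: interest €35.82; balance after payment €1,791.92.
Closed form: n = −ln(1 − rB₀/P)/ln(1+r) = −ln(0.27807)/ln(1.01983) ≈ 65.170, so the balance reaches zero during payment 66.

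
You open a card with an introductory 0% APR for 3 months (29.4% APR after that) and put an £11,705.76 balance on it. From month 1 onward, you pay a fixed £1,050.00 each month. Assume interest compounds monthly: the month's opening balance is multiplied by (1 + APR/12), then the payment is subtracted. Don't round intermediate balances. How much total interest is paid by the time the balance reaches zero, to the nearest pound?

£1,106

Promo months 1–3 at r₀ = 0%/12 = 0; months 4+ at r₁ = 29.4%/12 = 0.0245.
After month 3 (no interest yet): B = £11,705.76 − 3·£1,050.00 = £8,555.76.
Then at r₁ with £1,050.00/mo: n₂ = −ln(1 − r₁·B/P)/ln(1+r₁) ≈ 9.20 → 10 more payments.
Total paid = 12·£1,050.00 + £212.19 = £12,812.19; interest = £12,812.19 − £11,705.76 = £1,106.43.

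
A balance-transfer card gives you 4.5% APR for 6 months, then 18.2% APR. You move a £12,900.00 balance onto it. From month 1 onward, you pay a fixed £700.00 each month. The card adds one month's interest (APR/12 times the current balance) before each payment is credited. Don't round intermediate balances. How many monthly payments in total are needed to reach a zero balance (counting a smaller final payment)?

Promo months 1–6 at r₀ = 4.5%/12 = 0.00375; months 7+ at r₁ = 18.2%/12 = 0.0151667.
After month 6: iterate B ← B·(1+r₀) − £700.00 for 6 months → £8,953.41.
Then at r₁ with £700.00/mo: n₂ = −ln(1 − r₁·B/P)/ln(1+r₁) ≈ 14.33 → 15 more payments.

21 payments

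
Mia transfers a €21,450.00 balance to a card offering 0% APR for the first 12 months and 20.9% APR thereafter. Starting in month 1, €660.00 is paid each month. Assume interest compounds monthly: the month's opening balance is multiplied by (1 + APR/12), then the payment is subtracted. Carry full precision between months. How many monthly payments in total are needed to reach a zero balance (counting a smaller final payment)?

38 months

Promo months 1–12 at r₀ = 0%/12 = 0; months 13+ at r₁ = 20.9%/12 = 0.0174167.
After month 12 (no interest yet): B = €21,450.00 − 12·€660.00 = €13,530.00.
Then at r₁ with €660.00/mo: n₂ = −ln(1 − r₁·B/P)/ln(1+r₁) ≈ 25.58 → 26 more payments.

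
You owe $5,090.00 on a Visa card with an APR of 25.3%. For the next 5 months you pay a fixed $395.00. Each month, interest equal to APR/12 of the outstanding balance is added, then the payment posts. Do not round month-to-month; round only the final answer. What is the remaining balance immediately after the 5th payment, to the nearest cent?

Monthly rate r = 25.3%/12 = 2.10833% = 0.0210833.
Each month: B ← B·(1+r) − $395.00.
Month 1: interest $107.31; balance after payment $4,802.31.
Month 2: interest $101.25; balance after payment $4,508.56.
Month 3: interest $95.06; balance after payment $4,208.62.
Month 4: interest $88.73; balance after payment $3,902.35.
Month 5: interest $82.27; balance after payment $3,589.62.

$3,589.62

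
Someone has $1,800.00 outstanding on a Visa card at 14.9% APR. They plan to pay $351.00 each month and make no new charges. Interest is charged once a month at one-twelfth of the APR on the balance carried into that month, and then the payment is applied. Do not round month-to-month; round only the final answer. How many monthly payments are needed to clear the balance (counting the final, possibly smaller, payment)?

6 months

Monthly rate r = 14.9%/12 = 1.24167% = 0.0124167.
Recurrence: B ← B·(1+r) − $351.00.
Month 1: interest $22.35; balance after payment $1,471.35.
Month 2: interest $18.27; balance after payment $1,138.62.
Month 3: interest $14.14; balance after payment $801.76.
Month 4: interest $9.96; balance after payment $460.71.
Month 5: interest $5.72; balance after payment $115.43.
Month 6: interest $1.43; balance after payment $0.00.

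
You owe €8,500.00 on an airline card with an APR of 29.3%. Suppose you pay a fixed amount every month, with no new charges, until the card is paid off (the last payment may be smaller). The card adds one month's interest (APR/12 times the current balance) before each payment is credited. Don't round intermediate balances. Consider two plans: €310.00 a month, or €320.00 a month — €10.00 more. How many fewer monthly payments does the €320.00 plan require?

Monthly rate r = 29.3%/12 = 2.44167% = 0.0244167.
At €310.00/mo: n = ⌈−ln(1 − rB₀/P)/ln(1+r)⌉ = 46 payments (last €277.48); total interest = total paid − €8,500.00 = €5,727.48.
At €320.00/mo: 44 payments (last €112.76); total interest €5,372.76.
Payments saved = 46 − 44 = 2.

2 fewer payments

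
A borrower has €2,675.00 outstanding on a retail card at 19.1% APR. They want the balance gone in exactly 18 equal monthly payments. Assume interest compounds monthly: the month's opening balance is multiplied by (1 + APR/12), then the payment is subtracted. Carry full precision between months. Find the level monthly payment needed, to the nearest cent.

Monthly rate r = 19.1%/12 = 1.59167% = 0.0159167.
Level-payment amortization: P = B₀·r / (1 − (1+r)^(−n)) = 2675.00·0.0159167 / (1 − 1.01592^(−18)).
Denominator 1 − (1+r)^(−18) = 0.247416892.
P = 42.5771 / 0.247416892 ≈ 172.09.

€172.09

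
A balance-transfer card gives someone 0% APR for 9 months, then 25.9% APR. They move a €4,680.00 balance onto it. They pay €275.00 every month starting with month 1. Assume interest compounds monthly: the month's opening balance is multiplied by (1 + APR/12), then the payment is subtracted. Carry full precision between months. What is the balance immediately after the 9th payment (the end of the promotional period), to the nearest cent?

Promo months 1–9 at r₀ = 0%/12 = 0; months 10+ at r₁ = 25.9%/12 = 0.0215833.
After month 9 (no interest yet): B = €4,680.00 − 9·€275.00 = €2,205.00.

€2,205.00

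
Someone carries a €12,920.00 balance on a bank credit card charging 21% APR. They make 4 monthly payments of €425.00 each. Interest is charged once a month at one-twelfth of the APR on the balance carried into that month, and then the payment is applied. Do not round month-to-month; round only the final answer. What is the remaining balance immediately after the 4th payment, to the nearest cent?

Monthly rate r = 21%/12 = 1.75% = 0.0175.
Each month: B ← B·(1+r) − €425.00.
Month 1: interest €226.10; balance after payment €12,721.10.
Month 2: interest €222.62; balance after payment €12,518.72.
Month 3: interest €219.08; balance after payment €12,312.80.
Month 4: interest €215.47; balance after payment €12,103.27.

€12,103.27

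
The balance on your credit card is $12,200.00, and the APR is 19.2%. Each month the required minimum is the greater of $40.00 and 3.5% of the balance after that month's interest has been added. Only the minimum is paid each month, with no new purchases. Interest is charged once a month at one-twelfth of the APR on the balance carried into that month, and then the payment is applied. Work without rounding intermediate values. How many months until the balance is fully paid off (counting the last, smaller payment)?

Monthly rate r = 19.2%/12 = 1.6% = 0.016.
While 3.5% of the post-interest balance exceeds $40.00, each month B ← (B·(1+r))·(1 − 0.035), i.e. B shrinks by the factor (1+r)·0.965 = 0.98044.
This holds for months 1–121. Entering month 122 the balance is $1,117.64; 3.5% of the post-interest balance is now below $40.00, so the flat $40.00 minimum applies from here.
From month 122 a fixed $40.00 at rate r clears $1,117.64 in 38 more payments. Total: 121 + 38 = 159 months.

159 months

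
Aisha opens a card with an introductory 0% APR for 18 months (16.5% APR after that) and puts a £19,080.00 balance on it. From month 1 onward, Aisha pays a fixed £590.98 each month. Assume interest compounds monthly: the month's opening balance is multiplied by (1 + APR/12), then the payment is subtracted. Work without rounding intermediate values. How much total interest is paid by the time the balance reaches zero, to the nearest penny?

Promo months 1–18 at r₀ = 0%/12 = 0; months 19+ at r₁ = 16.5%/12 = 0.01375.
After month 18 (no interest yet): B = £19,080.00 − 18·£590.98 = £8,442.36.
Then at r₁ with £590.98/mo: n₂ = −ln(1 − r₁·B/P)/ln(1+r₁) ≈ 16.01 → 17 more payments.
Total paid = 34·£590.98 + £7.92 = £20,101.24; interest = £20,101.24 − £19,080.00 = £1,021.24.

£1,021.24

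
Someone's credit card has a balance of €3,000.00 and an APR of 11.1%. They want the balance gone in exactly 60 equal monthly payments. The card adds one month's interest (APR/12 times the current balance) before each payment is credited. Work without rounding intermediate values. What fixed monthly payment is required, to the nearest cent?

Monthly rate r = 11.1%/12 = 0.925% = 0.00925.
Level-payment amortization: P = B₀·r / (1 − (1+r)^(−n)) = 3000.00·0.00925 / (1 − 1.00925^(−60)).
Denominator 1 − (1+r)^(−60) = 0.424461322.
P = 27.75 / 0.424461322 ≈ 65.38.

€65.38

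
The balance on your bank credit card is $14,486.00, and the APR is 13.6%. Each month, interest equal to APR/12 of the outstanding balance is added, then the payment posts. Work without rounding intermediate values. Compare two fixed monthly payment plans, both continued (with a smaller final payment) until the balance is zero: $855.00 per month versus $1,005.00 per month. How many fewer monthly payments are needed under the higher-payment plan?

3 fewer payments

Monthly rate r = 13.6%/12 = 1.13333% = 0.0113333.
At $855.00/mo: n = ⌈−ln(1 − rB₀/P)/ln(1+r)⌉ = 19 payments (last $786.48); total interest = total paid − $14,486.00 = $1,690.48.
At $1,005.00/mo: 16 payments (last $831.50); total interest $1,420.50.
Payments saved = 19 − 16 = 3.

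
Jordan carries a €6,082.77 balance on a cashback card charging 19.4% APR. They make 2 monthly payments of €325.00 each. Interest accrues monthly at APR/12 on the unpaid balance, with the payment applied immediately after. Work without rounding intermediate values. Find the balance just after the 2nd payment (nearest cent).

Monthly rate r = 19.4%/12 = 1.61667% = 0.0161667.
Each month: B ← B·(1+r) − €325.00.
Month 1: interest €98.34; balance after payment €5,856.11.
Month 2: interest €94.67; balance after payment €5,625.78.

€5,625.78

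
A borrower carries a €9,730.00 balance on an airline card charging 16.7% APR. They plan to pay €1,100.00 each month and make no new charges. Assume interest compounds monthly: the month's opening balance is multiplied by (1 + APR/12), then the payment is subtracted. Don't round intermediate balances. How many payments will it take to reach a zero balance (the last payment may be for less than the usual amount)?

Monthly rate r = 16.7%/12 = 1.39167% = 0.0139167.
Recurrence: B ← B·(1+r) − €1,100.00.
Month 1: interest €135.41; balance after payment €8,765.41.
Month 2: interest €121.99; balance after payment €7,787.39.
Closed form: n = −ln(1 − rB₀/P)/ln(1+r) = −ln(0.8769)/ln(1.01392) ≈ 9.505, so the balance reaches zero during payment 10.

10 months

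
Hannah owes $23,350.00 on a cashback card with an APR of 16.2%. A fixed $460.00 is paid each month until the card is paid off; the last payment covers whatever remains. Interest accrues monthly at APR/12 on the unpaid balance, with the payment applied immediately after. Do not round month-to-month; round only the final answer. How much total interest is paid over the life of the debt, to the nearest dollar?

$16,307

Monthly rate r = 16.2%/12 = 1.35% = 0.0135.
Payoff takes n = ⌈−ln(1 − rB₀/P)/ln(1+r)⌉ = ⌈86.210⌉ = 87 payments; the last is $96.99.
Total paid = 86·$460.00 + $96.99 = $39,656.99.
Total interest = total paid − principal = $39,656.99 − $23,350.00 = $16,306.99.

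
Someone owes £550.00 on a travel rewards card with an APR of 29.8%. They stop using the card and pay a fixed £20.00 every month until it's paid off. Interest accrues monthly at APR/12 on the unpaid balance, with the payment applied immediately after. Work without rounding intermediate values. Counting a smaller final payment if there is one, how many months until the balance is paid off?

47 payments

Monthly rate r = 29.8%/12 = 2.48333% = 0.0248333.
Recurrence: B ← B·(1+r) − £20.00.
Month 1: interest £13.66; balance after payment £543.66.
Month 2: interest £13.50; balance after payment £537.16.
Closed form: n = −ln(1 − rB₀/P)/ln(1+r) = −ln(0.31708)/ln(1.02483) ≈ 46.824, so the balance reaches zero during payment 47.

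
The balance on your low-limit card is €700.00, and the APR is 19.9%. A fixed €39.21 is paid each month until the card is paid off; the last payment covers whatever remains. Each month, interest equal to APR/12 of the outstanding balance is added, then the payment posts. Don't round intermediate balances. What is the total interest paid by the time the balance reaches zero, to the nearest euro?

€137

Monthly rate r = 19.9%/12 = 1.65833% = 0.0165833.
Payoff takes n = ⌈−ln(1 − rB₀/P)/ln(1+r)⌉ = ⌈21.344⌉ = 22 payments; the last is €13.57.
Total paid = 21·€39.21 + €13.57 = €836.98.
Total interest = total paid − principal = €836.98 − €700.00 = €136.98.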